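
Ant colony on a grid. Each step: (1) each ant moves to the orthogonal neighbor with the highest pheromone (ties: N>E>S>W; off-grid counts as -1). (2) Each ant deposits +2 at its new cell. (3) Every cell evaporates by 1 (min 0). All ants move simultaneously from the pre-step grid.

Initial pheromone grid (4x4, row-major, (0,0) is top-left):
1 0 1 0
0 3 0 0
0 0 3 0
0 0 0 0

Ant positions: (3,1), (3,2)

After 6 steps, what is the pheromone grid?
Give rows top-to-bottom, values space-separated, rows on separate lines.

After step 1: ants at (2,1),(2,2)
  0 0 0 0
  0 2 0 0
  0 1 4 0
  0 0 0 0
After step 2: ants at (2,2),(2,1)
  0 0 0 0
  0 1 0 0
  0 2 5 0
  0 0 0 0
After step 3: ants at (2,1),(2,2)
  0 0 0 0
  0 0 0 0
  0 3 6 0
  0 0 0 0
After step 4: ants at (2,2),(2,1)
  0 0 0 0
  0 0 0 0
  0 4 7 0
  0 0 0 0
After step 5: ants at (2,1),(2,2)
  0 0 0 0
  0 0 0 0
  0 5 8 0
  0 0 0 0
After step 6: ants at (2,2),(2,1)
  0 0 0 0
  0 0 0 0
  0 6 9 0
  0 0 0 0

0 0 0 0
0 0 0 0
0 6 9 0
0 0 0 0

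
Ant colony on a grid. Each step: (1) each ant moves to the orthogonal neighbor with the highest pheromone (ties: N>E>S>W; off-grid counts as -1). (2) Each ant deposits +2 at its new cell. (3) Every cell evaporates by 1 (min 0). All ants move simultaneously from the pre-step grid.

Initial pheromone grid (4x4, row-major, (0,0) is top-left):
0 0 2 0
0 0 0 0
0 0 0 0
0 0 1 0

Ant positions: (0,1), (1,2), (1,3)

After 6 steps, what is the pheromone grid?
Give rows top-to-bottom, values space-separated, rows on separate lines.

After step 1: ants at (0,2),(0,2),(0,3)
  0 0 5 1
  0 0 0 0
  0 0 0 0
  0 0 0 0
After step 2: ants at (0,3),(0,3),(0,2)
  0 0 6 4
  0 0 0 0
  0 0 0 0
  0 0 0 0
After step 3: ants at (0,2),(0,2),(0,3)
  0 0 9 5
  0 0 0 0
  0 0 0 0
  0 0 0 0
After step 4: ants at (0,3),(0,3),(0,2)
  0 0 10 8
  0 0 0 0
  0 0 0 0
  0 0 0 0
After step 5: ants at (0,2),(0,2),(0,3)
  0 0 13 9
  0 0 0 0
  0 0 0 0
  0 0 0 0
After step 6: ants at (0,3),(0,3),(0,2)
  0 0 14 12
  0 0 0 0
  0 0 0 0
  0 0 0 0

0 0 14 12
0 0 0 0
0 0 0 0
0 0 0 0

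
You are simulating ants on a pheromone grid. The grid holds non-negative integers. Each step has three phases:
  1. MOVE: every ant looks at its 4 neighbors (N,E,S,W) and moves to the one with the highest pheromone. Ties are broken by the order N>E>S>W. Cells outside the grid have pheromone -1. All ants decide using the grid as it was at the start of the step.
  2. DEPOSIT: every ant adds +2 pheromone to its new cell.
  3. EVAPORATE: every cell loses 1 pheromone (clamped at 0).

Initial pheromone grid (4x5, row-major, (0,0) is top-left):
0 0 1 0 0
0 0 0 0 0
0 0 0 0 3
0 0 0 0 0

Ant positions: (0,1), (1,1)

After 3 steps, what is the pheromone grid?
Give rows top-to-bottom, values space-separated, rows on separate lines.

After step 1: ants at (0,2),(0,1)
  0 1 2 0 0
  0 0 0 0 0
  0 0 0 0 2
  0 0 0 0 0
After step 2: ants at (0,1),(0,2)
  0 2 3 0 0
  0 0 0 0 0
  0 0 0 0 1
  0 0 0 0 0
After step 3: ants at (0,2),(0,1)
  0 3 4 0 0
  0 0 0 0 0
  0 0 0 0 0
  0 0 0 0 0

0 3 4 0 0
0 0 0 0 0
0 0 0 0 0
0 0 0 0 0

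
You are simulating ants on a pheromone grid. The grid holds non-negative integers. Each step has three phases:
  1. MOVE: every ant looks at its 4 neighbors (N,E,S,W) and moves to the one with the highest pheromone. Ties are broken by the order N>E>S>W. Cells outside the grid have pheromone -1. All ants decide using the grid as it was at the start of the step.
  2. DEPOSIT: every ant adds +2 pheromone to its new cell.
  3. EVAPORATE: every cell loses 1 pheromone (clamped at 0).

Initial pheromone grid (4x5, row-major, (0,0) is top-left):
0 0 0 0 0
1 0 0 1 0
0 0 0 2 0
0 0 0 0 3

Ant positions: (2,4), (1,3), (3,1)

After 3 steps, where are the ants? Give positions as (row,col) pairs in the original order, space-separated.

Step 1: ant0:(2,4)->S->(3,4) | ant1:(1,3)->S->(2,3) | ant2:(3,1)->N->(2,1)
  grid max=4 at (3,4)
Step 2: ant0:(3,4)->N->(2,4) | ant1:(2,3)->N->(1,3) | ant2:(2,1)->N->(1,1)
  grid max=3 at (3,4)
Step 3: ant0:(2,4)->S->(3,4) | ant1:(1,3)->S->(2,3) | ant2:(1,1)->N->(0,1)
  grid max=4 at (3,4)

(3,4) (2,3) (0,1)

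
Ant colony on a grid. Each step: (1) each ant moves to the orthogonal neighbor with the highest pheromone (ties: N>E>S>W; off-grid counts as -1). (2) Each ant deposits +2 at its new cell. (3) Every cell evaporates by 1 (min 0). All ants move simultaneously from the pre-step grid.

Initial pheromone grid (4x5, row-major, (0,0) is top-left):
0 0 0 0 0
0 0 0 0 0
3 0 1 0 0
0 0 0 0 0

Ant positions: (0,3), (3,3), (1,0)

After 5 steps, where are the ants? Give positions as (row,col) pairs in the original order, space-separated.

Step 1: ant0:(0,3)->E->(0,4) | ant1:(3,3)->N->(2,3) | ant2:(1,0)->S->(2,0)
  grid max=4 at (2,0)
Step 2: ant0:(0,4)->S->(1,4) | ant1:(2,3)->N->(1,3) | ant2:(2,0)->N->(1,0)
  grid max=3 at (2,0)
Step 3: ant0:(1,4)->W->(1,3) | ant1:(1,3)->E->(1,4) | ant2:(1,0)->S->(2,0)
  grid max=4 at (2,0)
Step 4: ant0:(1,3)->E->(1,4) | ant1:(1,4)->W->(1,3) | ant2:(2,0)->N->(1,0)
  grid max=3 at (1,3)
Step 5: ant0:(1,4)->W->(1,3) | ant1:(1,3)->E->(1,4) | ant2:(1,0)->S->(2,0)
  grid max=4 at (1,3)

(1,3) (1,4) (2,0)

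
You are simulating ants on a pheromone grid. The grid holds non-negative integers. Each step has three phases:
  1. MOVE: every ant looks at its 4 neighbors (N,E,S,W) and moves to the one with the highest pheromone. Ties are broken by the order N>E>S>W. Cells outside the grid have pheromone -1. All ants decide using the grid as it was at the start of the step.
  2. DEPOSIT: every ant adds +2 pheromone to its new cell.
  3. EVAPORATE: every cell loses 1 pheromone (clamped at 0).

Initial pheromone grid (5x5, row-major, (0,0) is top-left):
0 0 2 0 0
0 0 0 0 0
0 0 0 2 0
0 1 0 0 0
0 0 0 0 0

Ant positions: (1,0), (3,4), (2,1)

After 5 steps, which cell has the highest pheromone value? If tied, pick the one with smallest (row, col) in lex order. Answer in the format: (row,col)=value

Answer: (3,1)=2

Derivation:
Step 1: ant0:(1,0)->N->(0,0) | ant1:(3,4)->N->(2,4) | ant2:(2,1)->S->(3,1)
  grid max=2 at (3,1)
Step 2: ant0:(0,0)->E->(0,1) | ant1:(2,4)->W->(2,3) | ant2:(3,1)->N->(2,1)
  grid max=2 at (2,3)
Step 3: ant0:(0,1)->E->(0,2) | ant1:(2,3)->N->(1,3) | ant2:(2,1)->S->(3,1)
  grid max=2 at (3,1)
Step 4: ant0:(0,2)->E->(0,3) | ant1:(1,3)->S->(2,3) | ant2:(3,1)->N->(2,1)
  grid max=2 at (2,3)
Step 5: ant0:(0,3)->E->(0,4) | ant1:(2,3)->N->(1,3) | ant2:(2,1)->S->(3,1)
  grid max=2 at (3,1)
Final grid:
  0 0 0 0 1
  0 0 0 1 0
  0 0 0 1 0
  0 2 0 0 0
  0 0 0 0 0
Max pheromone 2 at (3,1)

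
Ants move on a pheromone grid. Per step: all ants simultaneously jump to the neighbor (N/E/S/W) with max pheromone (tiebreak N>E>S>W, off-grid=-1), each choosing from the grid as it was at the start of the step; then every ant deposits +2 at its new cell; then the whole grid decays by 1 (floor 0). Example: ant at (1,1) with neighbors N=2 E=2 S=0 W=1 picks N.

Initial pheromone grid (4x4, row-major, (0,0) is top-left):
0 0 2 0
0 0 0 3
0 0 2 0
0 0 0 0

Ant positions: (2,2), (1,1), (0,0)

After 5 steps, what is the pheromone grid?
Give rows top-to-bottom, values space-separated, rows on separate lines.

After step 1: ants at (1,2),(0,1),(0,1)
  0 3 1 0
  0 0 1 2
  0 0 1 0
  0 0 0 0
After step 2: ants at (1,3),(0,2),(0,2)
  0 2 4 0
  0 0 0 3
  0 0 0 0
  0 0 0 0
After step 3: ants at (0,3),(0,1),(0,1)
  0 5 3 1
  0 0 0 2
  0 0 0 0
  0 0 0 0
After step 4: ants at (0,2),(0,2),(0,2)
  0 4 8 0
  0 0 0 1
  0 0 0 0
  0 0 0 0
After step 5: ants at (0,1),(0,1),(0,1)
  0 9 7 0
  0 0 0 0
  0 0 0 0
  0 0 0 0

0 9 7 0
0 0 0 0
0 0 0 0
0 0 0 0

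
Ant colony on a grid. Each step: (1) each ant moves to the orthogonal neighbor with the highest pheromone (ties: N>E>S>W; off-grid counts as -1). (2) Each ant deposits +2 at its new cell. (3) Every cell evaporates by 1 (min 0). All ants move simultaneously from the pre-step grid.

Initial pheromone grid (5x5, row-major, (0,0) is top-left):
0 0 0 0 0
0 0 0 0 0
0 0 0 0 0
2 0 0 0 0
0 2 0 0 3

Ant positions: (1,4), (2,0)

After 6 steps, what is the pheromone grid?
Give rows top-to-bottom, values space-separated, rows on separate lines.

After step 1: ants at (0,4),(3,0)
  0 0 0 0 1
  0 0 0 0 0
  0 0 0 0 0
  3 0 0 0 0
  0 1 0 0 2
After step 2: ants at (1,4),(2,0)
  0 0 0 0 0
  0 0 0 0 1
  1 0 0 0 0
  2 0 0 0 0
  0 0 0 0 1
After step 3: ants at (0,4),(3,0)
  0 0 0 0 1
  0 0 0 0 0
  0 0 0 0 0
  3 0 0 0 0
  0 0 0 0 0
After step 4: ants at (1,4),(2,0)
  0 0 0 0 0
  0 0 0 0 1
  1 0 0 0 0
  2 0 0 0 0
  0 0 0 0 0
After step 5: ants at (0,4),(3,0)
  0 0 0 0 1
  0 0 0 0 0
  0 0 0 0 0
  3 0 0 0 0
  0 0 0 0 0
After step 6: ants at (1,4),(2,0)
  0 0 0 0 0
  0 0 0 0 1
  1 0 0 0 0
  2 0 0 0 0
  0 0 0 0 0

0 0 0 0 0
0 0 0 0 1
1 0 0 0 0
2 0 0 0 0
0 0 0 0 0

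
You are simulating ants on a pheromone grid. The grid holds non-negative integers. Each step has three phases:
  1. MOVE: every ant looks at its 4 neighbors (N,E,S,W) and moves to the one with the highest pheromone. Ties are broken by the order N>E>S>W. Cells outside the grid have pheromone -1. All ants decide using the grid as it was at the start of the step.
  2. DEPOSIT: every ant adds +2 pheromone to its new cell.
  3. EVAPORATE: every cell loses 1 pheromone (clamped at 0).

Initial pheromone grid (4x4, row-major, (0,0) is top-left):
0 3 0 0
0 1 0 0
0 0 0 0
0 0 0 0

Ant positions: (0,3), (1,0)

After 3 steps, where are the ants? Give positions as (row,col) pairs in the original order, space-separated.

Step 1: ant0:(0,3)->S->(1,3) | ant1:(1,0)->E->(1,1)
  grid max=2 at (0,1)
Step 2: ant0:(1,3)->N->(0,3) | ant1:(1,1)->N->(0,1)
  grid max=3 at (0,1)
Step 3: ant0:(0,3)->S->(1,3) | ant1:(0,1)->S->(1,1)
  grid max=2 at (0,1)

(1,3) (1,1)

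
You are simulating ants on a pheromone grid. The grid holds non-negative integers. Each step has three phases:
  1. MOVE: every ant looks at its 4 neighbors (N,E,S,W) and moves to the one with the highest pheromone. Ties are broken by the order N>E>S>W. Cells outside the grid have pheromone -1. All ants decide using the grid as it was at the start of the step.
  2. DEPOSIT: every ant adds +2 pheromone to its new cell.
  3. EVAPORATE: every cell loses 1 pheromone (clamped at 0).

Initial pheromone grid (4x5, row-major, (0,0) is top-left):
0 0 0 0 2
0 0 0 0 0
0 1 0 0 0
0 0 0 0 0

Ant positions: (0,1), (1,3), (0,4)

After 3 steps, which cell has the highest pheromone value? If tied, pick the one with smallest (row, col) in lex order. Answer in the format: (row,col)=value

Step 1: ant0:(0,1)->E->(0,2) | ant1:(1,3)->N->(0,3) | ant2:(0,4)->S->(1,4)
  grid max=1 at (0,2)
Step 2: ant0:(0,2)->E->(0,3) | ant1:(0,3)->E->(0,4) | ant2:(1,4)->N->(0,4)
  grid max=4 at (0,4)
Step 3: ant0:(0,3)->E->(0,4) | ant1:(0,4)->W->(0,3) | ant2:(0,4)->W->(0,3)
  grid max=5 at (0,3)
Final grid:
  0 0 0 5 5
  0 0 0 0 0
  0 0 0 0 0
  0 0 0 0 0
Max pheromone 5 at (0,3)

Answer: (0,3)=5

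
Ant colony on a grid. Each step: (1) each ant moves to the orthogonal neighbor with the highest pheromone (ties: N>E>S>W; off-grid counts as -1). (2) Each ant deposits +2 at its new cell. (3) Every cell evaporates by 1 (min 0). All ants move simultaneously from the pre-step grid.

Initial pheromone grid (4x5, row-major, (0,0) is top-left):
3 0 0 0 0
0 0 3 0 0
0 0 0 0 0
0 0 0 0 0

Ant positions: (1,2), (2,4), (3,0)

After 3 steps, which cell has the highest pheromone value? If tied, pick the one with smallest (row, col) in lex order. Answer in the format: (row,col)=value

Step 1: ant0:(1,2)->N->(0,2) | ant1:(2,4)->N->(1,4) | ant2:(3,0)->N->(2,0)
  grid max=2 at (0,0)
Step 2: ant0:(0,2)->S->(1,2) | ant1:(1,4)->N->(0,4) | ant2:(2,0)->N->(1,0)
  grid max=3 at (1,2)
Step 3: ant0:(1,2)->N->(0,2) | ant1:(0,4)->S->(1,4) | ant2:(1,0)->N->(0,0)
  grid max=2 at (0,0)
Final grid:
  2 0 1 0 0
  0 0 2 0 1
  0 0 0 0 0
  0 0 0 0 0
Max pheromone 2 at (0,0)

Answer: (0,0)=2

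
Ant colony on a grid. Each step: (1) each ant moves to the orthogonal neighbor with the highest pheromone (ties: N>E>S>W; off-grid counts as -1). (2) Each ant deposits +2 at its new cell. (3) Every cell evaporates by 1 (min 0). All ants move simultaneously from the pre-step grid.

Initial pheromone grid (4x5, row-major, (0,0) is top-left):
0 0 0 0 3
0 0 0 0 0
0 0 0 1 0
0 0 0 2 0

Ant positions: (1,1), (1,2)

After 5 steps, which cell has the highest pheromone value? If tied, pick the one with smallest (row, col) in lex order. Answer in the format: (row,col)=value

Answer: (0,1)=5

Derivation:
Step 1: ant0:(1,1)->N->(0,1) | ant1:(1,2)->N->(0,2)
  grid max=2 at (0,4)
Step 2: ant0:(0,1)->E->(0,2) | ant1:(0,2)->W->(0,1)
  grid max=2 at (0,1)
Step 3: ant0:(0,2)->W->(0,1) | ant1:(0,1)->E->(0,2)
  grid max=3 at (0,1)
Step 4: ant0:(0,1)->E->(0,2) | ant1:(0,2)->W->(0,1)
  grid max=4 at (0,1)
Step 5: ant0:(0,2)->W->(0,1) | ant1:(0,1)->E->(0,2)
  grid max=5 at (0,1)
Final grid:
  0 5 5 0 0
  0 0 0 0 0
  0 0 0 0 0
  0 0 0 0 0
Max pheromone 5 at (0,1)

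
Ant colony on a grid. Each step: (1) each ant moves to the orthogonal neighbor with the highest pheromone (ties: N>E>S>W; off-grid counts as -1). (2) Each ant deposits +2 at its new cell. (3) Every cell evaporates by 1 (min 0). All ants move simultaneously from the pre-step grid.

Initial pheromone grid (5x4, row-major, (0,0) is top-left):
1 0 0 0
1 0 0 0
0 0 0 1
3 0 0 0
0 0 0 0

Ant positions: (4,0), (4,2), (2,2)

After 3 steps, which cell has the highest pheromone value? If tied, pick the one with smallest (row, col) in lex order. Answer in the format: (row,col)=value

Answer: (2,3)=4

Derivation:
Step 1: ant0:(4,0)->N->(3,0) | ant1:(4,2)->N->(3,2) | ant2:(2,2)->E->(2,3)
  grid max=4 at (3,0)
Step 2: ant0:(3,0)->N->(2,0) | ant1:(3,2)->N->(2,2) | ant2:(2,3)->N->(1,3)
  grid max=3 at (3,0)
Step 3: ant0:(2,0)->S->(3,0) | ant1:(2,2)->E->(2,3) | ant2:(1,3)->S->(2,3)
  grid max=4 at (2,3)
Final grid:
  0 0 0 0
  0 0 0 0
  0 0 0 4
  4 0 0 0
  0 0 0 0
Max pheromone 4 at (2,3)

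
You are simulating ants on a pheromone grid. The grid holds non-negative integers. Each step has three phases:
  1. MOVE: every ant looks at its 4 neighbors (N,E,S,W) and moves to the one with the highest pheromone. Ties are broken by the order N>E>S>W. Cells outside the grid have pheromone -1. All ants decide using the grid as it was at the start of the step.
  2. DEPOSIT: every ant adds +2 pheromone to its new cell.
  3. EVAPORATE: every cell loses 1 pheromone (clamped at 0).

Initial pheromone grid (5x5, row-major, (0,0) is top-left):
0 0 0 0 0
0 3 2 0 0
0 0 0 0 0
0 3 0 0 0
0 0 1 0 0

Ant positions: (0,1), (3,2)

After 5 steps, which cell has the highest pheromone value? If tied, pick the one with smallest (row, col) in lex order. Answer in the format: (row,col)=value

Answer: (1,1)=8

Derivation:
Step 1: ant0:(0,1)->S->(1,1) | ant1:(3,2)->W->(3,1)
  grid max=4 at (1,1)
Step 2: ant0:(1,1)->E->(1,2) | ant1:(3,1)->N->(2,1)
  grid max=3 at (1,1)
Step 3: ant0:(1,2)->W->(1,1) | ant1:(2,1)->N->(1,1)
  grid max=6 at (1,1)
Step 4: ant0:(1,1)->E->(1,2) | ant1:(1,1)->E->(1,2)
  grid max=5 at (1,1)
Step 5: ant0:(1,2)->W->(1,1) | ant1:(1,2)->W->(1,1)
  grid max=8 at (1,1)
Final grid:
  0 0 0 0 0
  0 8 3 0 0
  0 0 0 0 0
  0 0 0 0 0
  0 0 0 0 0
Max pheromone 8 at (1,1)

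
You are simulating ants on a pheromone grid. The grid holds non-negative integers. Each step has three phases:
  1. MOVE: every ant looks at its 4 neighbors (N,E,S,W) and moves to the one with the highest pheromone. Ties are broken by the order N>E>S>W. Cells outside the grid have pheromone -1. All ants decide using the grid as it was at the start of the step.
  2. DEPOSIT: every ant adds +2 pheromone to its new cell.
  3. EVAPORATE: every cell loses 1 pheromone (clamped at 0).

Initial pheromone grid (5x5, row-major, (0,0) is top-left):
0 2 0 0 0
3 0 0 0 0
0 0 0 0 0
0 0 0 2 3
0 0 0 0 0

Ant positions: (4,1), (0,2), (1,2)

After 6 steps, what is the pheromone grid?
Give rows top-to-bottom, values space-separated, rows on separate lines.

After step 1: ants at (3,1),(0,1),(0,2)
  0 3 1 0 0
  2 0 0 0 0
  0 0 0 0 0
  0 1 0 1 2
  0 0 0 0 0
After step 2: ants at (2,1),(0,2),(0,1)
  0 4 2 0 0
  1 0 0 0 0
  0 1 0 0 0
  0 0 0 0 1
  0 0 0 0 0
After step 3: ants at (1,1),(0,1),(0,2)
  0 5 3 0 0
  0 1 0 0 0
  0 0 0 0 0
  0 0 0 0 0
  0 0 0 0 0
After step 4: ants at (0,1),(0,2),(0,1)
  0 8 4 0 0
  0 0 0 0 0
  0 0 0 0 0
  0 0 0 0 0
  0 0 0 0 0
After step 5: ants at (0,2),(0,1),(0,2)
  0 9 7 0 0
  0 0 0 0 0
  0 0 0 0 0
  0 0 0 0 0
  0 0 0 0 0
After step 6: ants at (0,1),(0,2),(0,1)
  0 12 8 0 0
  0 0 0 0 0
  0 0 0 0 0
  0 0 0 0 0
  0 0 0 0 0

0 12 8 0 0
0 0 0 0 0
0 0 0 0 0
0 0 0 0 0
0 0 0 0 0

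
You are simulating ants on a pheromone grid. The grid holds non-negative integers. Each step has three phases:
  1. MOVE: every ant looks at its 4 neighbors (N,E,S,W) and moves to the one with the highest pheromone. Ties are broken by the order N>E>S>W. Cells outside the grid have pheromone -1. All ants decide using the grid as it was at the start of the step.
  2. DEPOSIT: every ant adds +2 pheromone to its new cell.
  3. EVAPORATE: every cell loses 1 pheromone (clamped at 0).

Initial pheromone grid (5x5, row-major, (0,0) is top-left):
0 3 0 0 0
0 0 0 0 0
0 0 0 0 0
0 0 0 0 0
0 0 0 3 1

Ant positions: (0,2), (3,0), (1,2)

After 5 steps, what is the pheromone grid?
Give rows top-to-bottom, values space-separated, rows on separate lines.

After step 1: ants at (0,1),(2,0),(0,2)
  0 4 1 0 0
  0 0 0 0 0
  1 0 0 0 0
  0 0 0 0 0
  0 0 0 2 0
After step 2: ants at (0,2),(1,0),(0,1)
  0 5 2 0 0
  1 0 0 0 0
  0 0 0 0 0
  0 0 0 0 0
  0 0 0 1 0
After step 3: ants at (0,1),(0,0),(0,2)
  1 6 3 0 0
  0 0 0 0 0
  0 0 0 0 0
  0 0 0 0 0
  0 0 0 0 0
After step 4: ants at (0,2),(0,1),(0,1)
  0 9 4 0 0
  0 0 0 0 0
  0 0 0 0 0
  0 0 0 0 0
  0 0 0 0 0
After step 5: ants at (0,1),(0,2),(0,2)
  0 10 7 0 0
  0 0 0 0 0
  0 0 0 0 0
  0 0 0 0 0
  0 0 0 0 0

0 10 7 0 0
0 0 0 0 0
0 0 0 0 0
0 0 0 0 0
0 0 0 0 0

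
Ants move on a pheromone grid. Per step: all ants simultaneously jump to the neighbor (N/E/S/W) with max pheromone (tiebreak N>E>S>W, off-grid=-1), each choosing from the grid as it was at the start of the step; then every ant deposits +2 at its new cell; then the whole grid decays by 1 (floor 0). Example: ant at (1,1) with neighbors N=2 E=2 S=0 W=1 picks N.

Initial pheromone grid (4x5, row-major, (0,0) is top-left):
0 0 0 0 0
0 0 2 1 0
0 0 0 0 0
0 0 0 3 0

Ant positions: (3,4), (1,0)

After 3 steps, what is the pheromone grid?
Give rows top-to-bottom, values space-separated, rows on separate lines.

After step 1: ants at (3,3),(0,0)
  1 0 0 0 0
  0 0 1 0 0
  0 0 0 0 0
  0 0 0 4 0
After step 2: ants at (2,3),(0,1)
  0 1 0 0 0
  0 0 0 0 0
  0 0 0 1 0
  0 0 0 3 0
After step 3: ants at (3,3),(0,2)
  0 0 1 0 0
  0 0 0 0 0
  0 0 0 0 0
  0 0 0 4 0

0 0 1 0 0
0 0 0 0 0
0 0 0 0 0
0 0 0 4 0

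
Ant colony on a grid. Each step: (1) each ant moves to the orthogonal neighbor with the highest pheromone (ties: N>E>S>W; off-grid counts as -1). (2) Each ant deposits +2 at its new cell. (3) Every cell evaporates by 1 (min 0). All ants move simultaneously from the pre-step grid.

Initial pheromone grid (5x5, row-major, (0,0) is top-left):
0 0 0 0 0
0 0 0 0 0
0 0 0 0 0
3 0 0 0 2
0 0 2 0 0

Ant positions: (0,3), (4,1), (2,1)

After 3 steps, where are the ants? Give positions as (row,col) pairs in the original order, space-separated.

Step 1: ant0:(0,3)->E->(0,4) | ant1:(4,1)->E->(4,2) | ant2:(2,1)->N->(1,1)
  grid max=3 at (4,2)
Step 2: ant0:(0,4)->S->(1,4) | ant1:(4,2)->N->(3,2) | ant2:(1,1)->N->(0,1)
  grid max=2 at (4,2)
Step 3: ant0:(1,4)->N->(0,4) | ant1:(3,2)->S->(4,2) | ant2:(0,1)->E->(0,2)
  grid max=3 at (4,2)

(0,4) (4,2) (0,2)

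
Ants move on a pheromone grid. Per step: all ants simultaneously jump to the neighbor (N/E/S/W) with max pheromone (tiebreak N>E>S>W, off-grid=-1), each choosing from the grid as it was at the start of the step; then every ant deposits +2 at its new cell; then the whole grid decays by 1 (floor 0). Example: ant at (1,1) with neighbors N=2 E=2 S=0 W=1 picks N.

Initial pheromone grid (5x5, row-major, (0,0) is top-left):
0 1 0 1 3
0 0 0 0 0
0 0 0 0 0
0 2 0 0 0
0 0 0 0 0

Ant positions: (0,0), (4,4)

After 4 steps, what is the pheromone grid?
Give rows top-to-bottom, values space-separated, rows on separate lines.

After step 1: ants at (0,1),(3,4)
  0 2 0 0 2
  0 0 0 0 0
  0 0 0 0 0
  0 1 0 0 1
  0 0 0 0 0
After step 2: ants at (0,2),(2,4)
  0 1 1 0 1
  0 0 0 0 0
  0 0 0 0 1
  0 0 0 0 0
  0 0 0 0 0
After step 3: ants at (0,1),(1,4)
  0 2 0 0 0
  0 0 0 0 1
  0 0 0 0 0
  0 0 0 0 0
  0 0 0 0 0
After step 4: ants at (0,2),(0,4)
  0 1 1 0 1
  0 0 0 0 0
  0 0 0 0 0
  0 0 0 0 0
  0 0 0 0 0

0 1 1 0 1
0 0 0 0 0
0 0 0 0 0
0 0 0 0 0
0 0 0 0 0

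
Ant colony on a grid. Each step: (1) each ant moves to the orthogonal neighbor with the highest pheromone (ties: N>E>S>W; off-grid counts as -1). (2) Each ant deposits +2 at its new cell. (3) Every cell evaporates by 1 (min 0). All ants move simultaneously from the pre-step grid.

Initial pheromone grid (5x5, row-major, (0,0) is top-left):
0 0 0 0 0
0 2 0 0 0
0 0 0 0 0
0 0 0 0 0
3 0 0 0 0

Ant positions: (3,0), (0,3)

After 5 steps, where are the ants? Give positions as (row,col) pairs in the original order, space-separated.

Step 1: ant0:(3,0)->S->(4,0) | ant1:(0,3)->E->(0,4)
  grid max=4 at (4,0)
Step 2: ant0:(4,0)->N->(3,0) | ant1:(0,4)->S->(1,4)
  grid max=3 at (4,0)
Step 3: ant0:(3,0)->S->(4,0) | ant1:(1,4)->N->(0,4)
  grid max=4 at (4,0)
Step 4: ant0:(4,0)->N->(3,0) | ant1:(0,4)->S->(1,4)
  grid max=3 at (4,0)
Step 5: ant0:(3,0)->S->(4,0) | ant1:(1,4)->N->(0,4)
  grid max=4 at (4,0)

(4,0) (0,4)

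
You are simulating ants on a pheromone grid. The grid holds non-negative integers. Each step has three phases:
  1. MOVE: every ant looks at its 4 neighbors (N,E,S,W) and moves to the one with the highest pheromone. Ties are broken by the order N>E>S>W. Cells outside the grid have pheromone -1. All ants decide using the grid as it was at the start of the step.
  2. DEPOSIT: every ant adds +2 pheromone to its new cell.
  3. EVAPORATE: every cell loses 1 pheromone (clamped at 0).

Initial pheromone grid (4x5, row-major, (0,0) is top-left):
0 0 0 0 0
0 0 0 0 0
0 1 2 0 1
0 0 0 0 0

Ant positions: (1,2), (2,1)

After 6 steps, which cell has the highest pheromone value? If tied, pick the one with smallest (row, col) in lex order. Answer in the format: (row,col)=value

Answer: (2,2)=8

Derivation:
Step 1: ant0:(1,2)->S->(2,2) | ant1:(2,1)->E->(2,2)
  grid max=5 at (2,2)
Step 2: ant0:(2,2)->N->(1,2) | ant1:(2,2)->N->(1,2)
  grid max=4 at (2,2)
Step 3: ant0:(1,2)->S->(2,2) | ant1:(1,2)->S->(2,2)
  grid max=7 at (2,2)
Step 4: ant0:(2,2)->N->(1,2) | ant1:(2,2)->N->(1,2)
  grid max=6 at (2,2)
Step 5: ant0:(1,2)->S->(2,2) | ant1:(1,2)->S->(2,2)
  grid max=9 at (2,2)
Step 6: ant0:(2,2)->N->(1,2) | ant1:(2,2)->N->(1,2)
  grid max=8 at (2,2)
Final grid:
  0 0 0 0 0
  0 0 7 0 0
  0 0 8 0 0
  0 0 0 0 0
Max pheromone 8 at (2,2)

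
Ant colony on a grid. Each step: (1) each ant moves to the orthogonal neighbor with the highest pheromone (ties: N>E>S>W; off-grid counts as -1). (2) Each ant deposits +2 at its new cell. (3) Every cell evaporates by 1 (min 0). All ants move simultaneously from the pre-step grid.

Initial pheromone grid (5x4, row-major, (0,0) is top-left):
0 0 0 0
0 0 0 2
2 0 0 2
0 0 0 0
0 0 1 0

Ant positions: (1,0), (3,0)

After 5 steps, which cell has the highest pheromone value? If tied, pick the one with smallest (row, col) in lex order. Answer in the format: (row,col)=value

Step 1: ant0:(1,0)->S->(2,0) | ant1:(3,0)->N->(2,0)
  grid max=5 at (2,0)
Step 2: ant0:(2,0)->N->(1,0) | ant1:(2,0)->N->(1,0)
  grid max=4 at (2,0)
Step 3: ant0:(1,0)->S->(2,0) | ant1:(1,0)->S->(2,0)
  grid max=7 at (2,0)
Step 4: ant0:(2,0)->N->(1,0) | ant1:(2,0)->N->(1,0)
  grid max=6 at (2,0)
Step 5: ant0:(1,0)->S->(2,0) | ant1:(1,0)->S->(2,0)
  grid max=9 at (2,0)
Final grid:
  0 0 0 0
  4 0 0 0
  9 0 0 0
  0 0 0 0
  0 0 0 0
Max pheromone 9 at (2,0)

Answer: (2,0)=9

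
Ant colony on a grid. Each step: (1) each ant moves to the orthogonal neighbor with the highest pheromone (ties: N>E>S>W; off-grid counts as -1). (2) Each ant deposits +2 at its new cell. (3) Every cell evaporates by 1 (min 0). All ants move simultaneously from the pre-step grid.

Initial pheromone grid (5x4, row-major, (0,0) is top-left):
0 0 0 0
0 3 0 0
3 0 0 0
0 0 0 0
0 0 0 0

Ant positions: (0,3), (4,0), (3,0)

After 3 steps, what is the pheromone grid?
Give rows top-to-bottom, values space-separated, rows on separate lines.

After step 1: ants at (1,3),(3,0),(2,0)
  0 0 0 0
  0 2 0 1
  4 0 0 0
  1 0 0 0
  0 0 0 0
After step 2: ants at (0,3),(2,0),(3,0)
  0 0 0 1
  0 1 0 0
  5 0 0 0
  2 0 0 0
  0 0 0 0
After step 3: ants at (1,3),(3,0),(2,0)
  0 0 0 0
  0 0 0 1
  6 0 0 0
  3 0 0 0
  0 0 0 0

0 0 0 0
0 0 0 1
6 0 0 0
3 0 0 0
0 0 0 0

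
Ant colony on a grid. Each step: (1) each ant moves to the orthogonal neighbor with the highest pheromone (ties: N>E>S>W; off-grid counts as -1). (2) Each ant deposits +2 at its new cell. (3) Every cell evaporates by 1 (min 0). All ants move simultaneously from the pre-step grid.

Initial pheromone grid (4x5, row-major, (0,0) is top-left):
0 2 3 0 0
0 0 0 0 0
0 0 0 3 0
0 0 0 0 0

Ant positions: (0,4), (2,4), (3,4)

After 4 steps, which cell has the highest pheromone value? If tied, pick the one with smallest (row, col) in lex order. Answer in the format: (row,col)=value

Step 1: ant0:(0,4)->S->(1,4) | ant1:(2,4)->W->(2,3) | ant2:(3,4)->N->(2,4)
  grid max=4 at (2,3)
Step 2: ant0:(1,4)->S->(2,4) | ant1:(2,3)->E->(2,4) | ant2:(2,4)->W->(2,3)
  grid max=5 at (2,3)
Step 3: ant0:(2,4)->W->(2,3) | ant1:(2,4)->W->(2,3) | ant2:(2,3)->E->(2,4)
  grid max=8 at (2,3)
Step 4: ant0:(2,3)->E->(2,4) | ant1:(2,3)->E->(2,4) | ant2:(2,4)->W->(2,3)
  grid max=9 at (2,3)
Final grid:
  0 0 0 0 0
  0 0 0 0 0
  0 0 0 9 8
  0 0 0 0 0
Max pheromone 9 at (2,3)

Answer: (2,3)=9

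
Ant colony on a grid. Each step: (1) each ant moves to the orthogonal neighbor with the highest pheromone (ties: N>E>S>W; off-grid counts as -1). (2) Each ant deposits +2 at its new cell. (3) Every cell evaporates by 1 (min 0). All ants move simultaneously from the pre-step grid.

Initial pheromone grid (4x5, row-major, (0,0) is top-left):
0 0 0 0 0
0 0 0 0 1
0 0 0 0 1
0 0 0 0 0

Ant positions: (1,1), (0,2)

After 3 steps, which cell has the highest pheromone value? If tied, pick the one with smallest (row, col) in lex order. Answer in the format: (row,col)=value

Answer: (0,3)=1

Derivation:
Step 1: ant0:(1,1)->N->(0,1) | ant1:(0,2)->E->(0,3)
  grid max=1 at (0,1)
Step 2: ant0:(0,1)->E->(0,2) | ant1:(0,3)->E->(0,4)
  grid max=1 at (0,2)
Step 3: ant0:(0,2)->E->(0,3) | ant1:(0,4)->S->(1,4)
  grid max=1 at (0,3)
Final grid:
  0 0 0 1 0
  0 0 0 0 1
  0 0 0 0 0
  0 0 0 0 0
Max pheromone 1 at (0,3)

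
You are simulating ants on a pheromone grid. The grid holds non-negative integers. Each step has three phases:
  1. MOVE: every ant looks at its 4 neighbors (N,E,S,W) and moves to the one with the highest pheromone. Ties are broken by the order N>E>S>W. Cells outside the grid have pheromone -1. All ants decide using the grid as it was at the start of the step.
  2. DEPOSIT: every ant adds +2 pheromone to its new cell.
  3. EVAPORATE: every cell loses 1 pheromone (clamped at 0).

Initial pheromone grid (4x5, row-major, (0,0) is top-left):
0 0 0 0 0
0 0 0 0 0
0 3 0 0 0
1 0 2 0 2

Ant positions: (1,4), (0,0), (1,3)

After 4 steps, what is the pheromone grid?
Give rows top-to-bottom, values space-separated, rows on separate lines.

After step 1: ants at (0,4),(0,1),(0,3)
  0 1 0 1 1
  0 0 0 0 0
  0 2 0 0 0
  0 0 1 0 1
After step 2: ants at (0,3),(0,2),(0,4)
  0 0 1 2 2
  0 0 0 0 0
  0 1 0 0 0
  0 0 0 0 0
After step 3: ants at (0,4),(0,3),(0,3)
  0 0 0 5 3
  0 0 0 0 0
  0 0 0 0 0
  0 0 0 0 0
After step 4: ants at (0,3),(0,4),(0,4)
  0 0 0 6 6
  0 0 0 0 0
  0 0 0 0 0
  0 0 0 0 0

0 0 0 6 6
0 0 0 0 0
0 0 0 0 0
0 0 0 0 0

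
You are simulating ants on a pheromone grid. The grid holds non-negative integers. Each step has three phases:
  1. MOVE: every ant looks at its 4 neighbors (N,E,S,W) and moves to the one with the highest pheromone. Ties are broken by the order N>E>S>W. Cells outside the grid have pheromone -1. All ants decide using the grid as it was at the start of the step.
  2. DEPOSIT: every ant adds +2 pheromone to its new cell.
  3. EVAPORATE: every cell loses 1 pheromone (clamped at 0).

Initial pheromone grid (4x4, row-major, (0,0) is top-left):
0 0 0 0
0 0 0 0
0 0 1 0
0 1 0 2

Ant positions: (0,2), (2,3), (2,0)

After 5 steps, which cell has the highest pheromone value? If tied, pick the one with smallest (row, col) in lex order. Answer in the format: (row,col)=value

Step 1: ant0:(0,2)->E->(0,3) | ant1:(2,3)->S->(3,3) | ant2:(2,0)->N->(1,0)
  grid max=3 at (3,3)
Step 2: ant0:(0,3)->S->(1,3) | ant1:(3,3)->N->(2,3) | ant2:(1,0)->N->(0,0)
  grid max=2 at (3,3)
Step 3: ant0:(1,3)->S->(2,3) | ant1:(2,3)->S->(3,3) | ant2:(0,0)->E->(0,1)
  grid max=3 at (3,3)
Step 4: ant0:(2,3)->S->(3,3) | ant1:(3,3)->N->(2,3) | ant2:(0,1)->E->(0,2)
  grid max=4 at (3,3)
Step 5: ant0:(3,3)->N->(2,3) | ant1:(2,3)->S->(3,3) | ant2:(0,2)->E->(0,3)
  grid max=5 at (3,3)
Final grid:
  0 0 0 1
  0 0 0 0
  0 0 0 4
  0 0 0 5
Max pheromone 5 at (3,3)

Answer: (3,3)=5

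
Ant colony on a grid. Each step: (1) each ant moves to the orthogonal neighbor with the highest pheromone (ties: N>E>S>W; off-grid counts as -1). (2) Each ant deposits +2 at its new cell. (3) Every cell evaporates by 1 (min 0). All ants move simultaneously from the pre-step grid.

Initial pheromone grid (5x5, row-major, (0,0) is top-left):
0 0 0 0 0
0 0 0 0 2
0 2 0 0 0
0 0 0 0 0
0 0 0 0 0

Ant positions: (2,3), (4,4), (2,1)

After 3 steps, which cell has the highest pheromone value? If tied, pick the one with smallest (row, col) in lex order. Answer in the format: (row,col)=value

Step 1: ant0:(2,3)->N->(1,3) | ant1:(4,4)->N->(3,4) | ant2:(2,1)->N->(1,1)
  grid max=1 at (1,1)
Step 2: ant0:(1,3)->E->(1,4) | ant1:(3,4)->N->(2,4) | ant2:(1,1)->S->(2,1)
  grid max=2 at (1,4)
Step 3: ant0:(1,4)->S->(2,4) | ant1:(2,4)->N->(1,4) | ant2:(2,1)->N->(1,1)
  grid max=3 at (1,4)
Final grid:
  0 0 0 0 0
  0 1 0 0 3
  0 1 0 0 2
  0 0 0 0 0
  0 0 0 0 0
Max pheromone 3 at (1,4)

Answer: (1,4)=3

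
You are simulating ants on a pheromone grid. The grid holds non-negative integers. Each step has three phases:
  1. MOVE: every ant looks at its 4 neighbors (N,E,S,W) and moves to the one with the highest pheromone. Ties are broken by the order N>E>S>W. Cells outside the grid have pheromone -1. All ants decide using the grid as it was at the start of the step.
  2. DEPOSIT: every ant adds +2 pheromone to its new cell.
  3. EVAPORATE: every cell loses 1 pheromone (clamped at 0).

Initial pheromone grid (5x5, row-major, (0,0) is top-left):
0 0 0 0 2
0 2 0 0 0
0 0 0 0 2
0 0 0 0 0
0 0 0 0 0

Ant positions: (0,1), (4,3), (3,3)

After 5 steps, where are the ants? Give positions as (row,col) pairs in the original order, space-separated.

Step 1: ant0:(0,1)->S->(1,1) | ant1:(4,3)->N->(3,3) | ant2:(3,3)->N->(2,3)
  grid max=3 at (1,1)
Step 2: ant0:(1,1)->N->(0,1) | ant1:(3,3)->N->(2,3) | ant2:(2,3)->E->(2,4)
  grid max=2 at (1,1)
Step 3: ant0:(0,1)->S->(1,1) | ant1:(2,3)->E->(2,4) | ant2:(2,4)->W->(2,3)
  grid max=3 at (1,1)
Step 4: ant0:(1,1)->N->(0,1) | ant1:(2,4)->W->(2,3) | ant2:(2,3)->E->(2,4)
  grid max=4 at (2,3)
Step 5: ant0:(0,1)->S->(1,1) | ant1:(2,3)->E->(2,4) | ant2:(2,4)->W->(2,3)
  grid max=5 at (2,3)

(1,1) (2,4) (2,3)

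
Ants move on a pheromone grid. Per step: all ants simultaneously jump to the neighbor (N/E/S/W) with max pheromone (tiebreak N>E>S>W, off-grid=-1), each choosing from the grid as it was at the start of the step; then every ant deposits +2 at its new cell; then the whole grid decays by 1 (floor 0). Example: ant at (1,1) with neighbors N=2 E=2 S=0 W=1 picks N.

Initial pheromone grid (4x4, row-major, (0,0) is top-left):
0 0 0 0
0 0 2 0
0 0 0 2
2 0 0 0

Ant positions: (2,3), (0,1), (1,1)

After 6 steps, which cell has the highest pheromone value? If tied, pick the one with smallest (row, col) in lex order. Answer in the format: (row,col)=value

Answer: (1,2)=14

Derivation:
Step 1: ant0:(2,3)->N->(1,3) | ant1:(0,1)->E->(0,2) | ant2:(1,1)->E->(1,2)
  grid max=3 at (1,2)
Step 2: ant0:(1,3)->W->(1,2) | ant1:(0,2)->S->(1,2) | ant2:(1,2)->N->(0,2)
  grid max=6 at (1,2)
Step 3: ant0:(1,2)->N->(0,2) | ant1:(1,2)->N->(0,2) | ant2:(0,2)->S->(1,2)
  grid max=7 at (1,2)
Step 4: ant0:(0,2)->S->(1,2) | ant1:(0,2)->S->(1,2) | ant2:(1,2)->N->(0,2)
  grid max=10 at (1,2)
Step 5: ant0:(1,2)->N->(0,2) | ant1:(1,2)->N->(0,2) | ant2:(0,2)->S->(1,2)
  grid max=11 at (1,2)
Step 6: ant0:(0,2)->S->(1,2) | ant1:(0,2)->S->(1,2) | ant2:(1,2)->N->(0,2)
  grid max=14 at (1,2)
Final grid:
  0 0 10 0
  0 0 14 0
  0 0 0 0
  0 0 0 0
Max pheromone 14 at (1,2)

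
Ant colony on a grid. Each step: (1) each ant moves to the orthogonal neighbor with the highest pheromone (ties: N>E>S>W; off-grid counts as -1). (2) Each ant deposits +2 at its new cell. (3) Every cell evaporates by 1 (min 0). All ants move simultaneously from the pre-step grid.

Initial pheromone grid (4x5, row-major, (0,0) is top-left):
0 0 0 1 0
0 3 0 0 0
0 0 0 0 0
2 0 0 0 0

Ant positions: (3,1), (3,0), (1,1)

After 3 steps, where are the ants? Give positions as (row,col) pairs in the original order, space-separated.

Step 1: ant0:(3,1)->W->(3,0) | ant1:(3,0)->N->(2,0) | ant2:(1,1)->N->(0,1)
  grid max=3 at (3,0)
Step 2: ant0:(3,0)->N->(2,0) | ant1:(2,0)->S->(3,0) | ant2:(0,1)->S->(1,1)
  grid max=4 at (3,0)
Step 3: ant0:(2,0)->S->(3,0) | ant1:(3,0)->N->(2,0) | ant2:(1,1)->N->(0,1)
  grid max=5 at (3,0)

(3,0) (2,0) (0,1)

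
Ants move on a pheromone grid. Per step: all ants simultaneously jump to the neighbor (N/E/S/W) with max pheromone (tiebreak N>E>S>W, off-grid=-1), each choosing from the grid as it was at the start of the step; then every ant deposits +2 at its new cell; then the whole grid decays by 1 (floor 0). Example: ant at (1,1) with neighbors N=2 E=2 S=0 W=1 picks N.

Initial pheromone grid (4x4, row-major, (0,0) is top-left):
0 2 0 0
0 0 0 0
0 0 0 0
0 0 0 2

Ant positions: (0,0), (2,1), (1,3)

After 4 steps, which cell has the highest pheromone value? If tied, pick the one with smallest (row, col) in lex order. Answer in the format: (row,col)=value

Step 1: ant0:(0,0)->E->(0,1) | ant1:(2,1)->N->(1,1) | ant2:(1,3)->N->(0,3)
  grid max=3 at (0,1)
Step 2: ant0:(0,1)->S->(1,1) | ant1:(1,1)->N->(0,1) | ant2:(0,3)->S->(1,3)
  grid max=4 at (0,1)
Step 3: ant0:(1,1)->N->(0,1) | ant1:(0,1)->S->(1,1) | ant2:(1,3)->N->(0,3)
  grid max=5 at (0,1)
Step 4: ant0:(0,1)->S->(1,1) | ant1:(1,1)->N->(0,1) | ant2:(0,3)->S->(1,3)
  grid max=6 at (0,1)
Final grid:
  0 6 0 0
  0 4 0 1
  0 0 0 0
  0 0 0 0
Max pheromone 6 at (0,1)

Answer: (0,1)=6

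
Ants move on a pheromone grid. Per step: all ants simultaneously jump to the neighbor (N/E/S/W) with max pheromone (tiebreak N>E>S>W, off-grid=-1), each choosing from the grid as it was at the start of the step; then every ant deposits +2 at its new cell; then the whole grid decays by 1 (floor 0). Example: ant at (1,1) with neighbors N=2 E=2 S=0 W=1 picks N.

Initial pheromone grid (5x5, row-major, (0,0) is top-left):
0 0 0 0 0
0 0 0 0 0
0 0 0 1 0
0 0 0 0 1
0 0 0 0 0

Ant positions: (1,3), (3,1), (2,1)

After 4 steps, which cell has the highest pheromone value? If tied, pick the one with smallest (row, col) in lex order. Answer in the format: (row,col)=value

Answer: (1,1)=4

Derivation:
Step 1: ant0:(1,3)->S->(2,3) | ant1:(3,1)->N->(2,1) | ant2:(2,1)->N->(1,1)
  grid max=2 at (2,3)
Step 2: ant0:(2,3)->N->(1,3) | ant1:(2,1)->N->(1,1) | ant2:(1,1)->S->(2,1)
  grid max=2 at (1,1)
Step 3: ant0:(1,3)->S->(2,3) | ant1:(1,1)->S->(2,1) | ant2:(2,1)->N->(1,1)
  grid max=3 at (1,1)
Step 4: ant0:(2,3)->N->(1,3) | ant1:(2,1)->N->(1,1) | ant2:(1,1)->S->(2,1)
  grid max=4 at (1,1)
Final grid:
  0 0 0 0 0
  0 4 0 1 0
  0 4 0 1 0
  0 0 0 0 0
  0 0 0 0 0
Max pheromone 4 at (1,1)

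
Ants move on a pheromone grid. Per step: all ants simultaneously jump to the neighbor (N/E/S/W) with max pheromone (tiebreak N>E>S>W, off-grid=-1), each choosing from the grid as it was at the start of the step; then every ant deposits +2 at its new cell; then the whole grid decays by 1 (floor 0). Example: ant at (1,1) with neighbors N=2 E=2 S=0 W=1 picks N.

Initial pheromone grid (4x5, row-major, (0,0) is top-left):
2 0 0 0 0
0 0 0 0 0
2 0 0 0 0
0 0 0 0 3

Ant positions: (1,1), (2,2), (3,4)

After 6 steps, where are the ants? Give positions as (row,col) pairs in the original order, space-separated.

Step 1: ant0:(1,1)->N->(0,1) | ant1:(2,2)->N->(1,2) | ant2:(3,4)->N->(2,4)
  grid max=2 at (3,4)
Step 2: ant0:(0,1)->W->(0,0) | ant1:(1,2)->N->(0,2) | ant2:(2,4)->S->(3,4)
  grid max=3 at (3,4)
Step 3: ant0:(0,0)->E->(0,1) | ant1:(0,2)->E->(0,3) | ant2:(3,4)->N->(2,4)
  grid max=2 at (3,4)
Step 4: ant0:(0,1)->W->(0,0) | ant1:(0,3)->E->(0,4) | ant2:(2,4)->S->(3,4)
  grid max=3 at (3,4)
Step 5: ant0:(0,0)->E->(0,1) | ant1:(0,4)->S->(1,4) | ant2:(3,4)->N->(2,4)
  grid max=2 at (3,4)
Step 6: ant0:(0,1)->W->(0,0) | ant1:(1,4)->S->(2,4) | ant2:(2,4)->S->(3,4)
  grid max=3 at (3,4)

(0,0) (2,4) (3,4)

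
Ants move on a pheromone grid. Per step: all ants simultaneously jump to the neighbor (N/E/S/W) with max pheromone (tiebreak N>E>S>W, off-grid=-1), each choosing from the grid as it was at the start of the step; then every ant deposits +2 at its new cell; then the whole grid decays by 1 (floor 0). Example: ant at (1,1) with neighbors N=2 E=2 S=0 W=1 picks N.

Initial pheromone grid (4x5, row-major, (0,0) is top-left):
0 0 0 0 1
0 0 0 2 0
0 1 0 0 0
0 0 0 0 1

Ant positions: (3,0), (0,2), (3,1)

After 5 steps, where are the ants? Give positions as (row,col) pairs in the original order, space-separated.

Step 1: ant0:(3,0)->N->(2,0) | ant1:(0,2)->E->(0,3) | ant2:(3,1)->N->(2,1)
  grid max=2 at (2,1)
Step 2: ant0:(2,0)->E->(2,1) | ant1:(0,3)->S->(1,3) | ant2:(2,1)->W->(2,0)
  grid max=3 at (2,1)
Step 3: ant0:(2,1)->W->(2,0) | ant1:(1,3)->N->(0,3) | ant2:(2,0)->E->(2,1)
  grid max=4 at (2,1)
Step 4: ant0:(2,0)->E->(2,1) | ant1:(0,3)->S->(1,3) | ant2:(2,1)->W->(2,0)
  grid max=5 at (2,1)
Step 5: ant0:(2,1)->W->(2,0) | ant1:(1,3)->N->(0,3) | ant2:(2,0)->E->(2,1)
  grid max=6 at (2,1)

(2,0) (0,3) (2,1)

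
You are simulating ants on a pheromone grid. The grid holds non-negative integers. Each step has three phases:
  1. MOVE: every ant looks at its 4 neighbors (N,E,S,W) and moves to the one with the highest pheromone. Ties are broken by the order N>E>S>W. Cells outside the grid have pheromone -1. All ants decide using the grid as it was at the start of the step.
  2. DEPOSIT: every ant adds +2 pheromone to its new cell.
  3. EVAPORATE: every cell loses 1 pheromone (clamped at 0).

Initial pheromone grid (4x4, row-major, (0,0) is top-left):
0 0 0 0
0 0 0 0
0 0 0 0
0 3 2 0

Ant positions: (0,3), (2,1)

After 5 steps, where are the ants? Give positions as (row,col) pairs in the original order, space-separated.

Step 1: ant0:(0,3)->S->(1,3) | ant1:(2,1)->S->(3,1)
  grid max=4 at (3,1)
Step 2: ant0:(1,3)->N->(0,3) | ant1:(3,1)->E->(3,2)
  grid max=3 at (3,1)
Step 3: ant0:(0,3)->S->(1,3) | ant1:(3,2)->W->(3,1)
  grid max=4 at (3,1)
Step 4: ant0:(1,3)->N->(0,3) | ant1:(3,1)->E->(3,2)
  grid max=3 at (3,1)
Step 5: ant0:(0,3)->S->(1,3) | ant1:(3,2)->W->(3,1)
  grid max=4 at (3,1)

(1,3) (3,1)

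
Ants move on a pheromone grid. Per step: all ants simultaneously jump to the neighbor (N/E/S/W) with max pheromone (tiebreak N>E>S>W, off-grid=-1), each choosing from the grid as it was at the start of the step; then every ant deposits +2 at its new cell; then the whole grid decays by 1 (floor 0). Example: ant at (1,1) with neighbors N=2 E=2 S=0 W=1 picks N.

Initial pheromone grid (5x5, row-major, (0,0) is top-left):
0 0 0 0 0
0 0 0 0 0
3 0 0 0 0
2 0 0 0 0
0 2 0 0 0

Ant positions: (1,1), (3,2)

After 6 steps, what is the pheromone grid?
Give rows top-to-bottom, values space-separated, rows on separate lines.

After step 1: ants at (0,1),(2,2)
  0 1 0 0 0
  0 0 0 0 0
  2 0 1 0 0
  1 0 0 0 0
  0 1 0 0 0
After step 2: ants at (0,2),(1,2)
  0 0 1 0 0
  0 0 1 0 0
  1 0 0 0 0
  0 0 0 0 0
  0 0 0 0 0
After step 3: ants at (1,2),(0,2)
  0 0 2 0 0
  0 0 2 0 0
  0 0 0 0 0
  0 0 0 0 0
  0 0 0 0 0
After step 4: ants at (0,2),(1,2)
  0 0 3 0 0
  0 0 3 0 0
  0 0 0 0 0
  0 0 0 0 0
  0 0 0 0 0
After step 5: ants at (1,2),(0,2)
  0 0 4 0 0
  0 0 4 0 0
  0 0 0 0 0
  0 0 0 0 0
  0 0 0 0 0
After step 6: ants at (0,2),(1,2)
  0 0 5 0 0
  0 0 5 0 0
  0 0 0 0 0
  0 0 0 0 0
  0 0 0 0 0

0 0 5 0 0
0 0 5 0 0
0 0 0 0 0
0 0 0 0 0
0 0 0 0 0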